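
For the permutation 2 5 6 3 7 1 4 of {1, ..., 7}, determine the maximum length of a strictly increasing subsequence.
4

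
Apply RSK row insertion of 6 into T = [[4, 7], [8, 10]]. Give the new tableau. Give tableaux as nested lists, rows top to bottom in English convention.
[[4, 6], [7, 10], [8]]

In row 1, 6 replaces 7 (the leftmost entry greater than 6); 7 is bumped to row 2. In row 2, 7 replaces 8 (the leftmost entry greater than 7); 8 is bumped to row 3. 8 starts a new row 3. The new tableau is [[4, 6], [7, 10], [8]].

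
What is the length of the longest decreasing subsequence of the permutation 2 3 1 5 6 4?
2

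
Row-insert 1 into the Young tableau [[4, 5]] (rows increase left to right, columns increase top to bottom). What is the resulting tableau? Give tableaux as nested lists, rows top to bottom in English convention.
In row 1, 1 replaces 4 (the leftmost entry greater than 1); 4 is bumped to row 2. 4 starts a new row 2. The new tableau is [[1, 5], [4]].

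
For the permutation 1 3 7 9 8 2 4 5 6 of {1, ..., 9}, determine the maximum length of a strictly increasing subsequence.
5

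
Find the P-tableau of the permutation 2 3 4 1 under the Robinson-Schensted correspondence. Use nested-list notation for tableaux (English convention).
After inserting 2: P = [[2]].
After inserting 3: P = [[2, 3]].
After inserting 4: P = [[2, 3, 4]].
After inserting 1: P = [[1, 3, 4], [2]].

So P = [[1, 3, 4], [2]].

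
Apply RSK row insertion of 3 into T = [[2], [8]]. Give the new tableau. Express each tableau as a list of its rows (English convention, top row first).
3 is larger than every entry of row 1, so it is appended to row 1. The new tableau is [[2, 3], [8]].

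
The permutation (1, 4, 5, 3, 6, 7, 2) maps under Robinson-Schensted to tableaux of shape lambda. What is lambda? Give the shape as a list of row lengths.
[5, 1, 1]

RSK row insertion gives P = [[1, 2, 5, 6, 7], [3], [4]], which has shape [5, 1, 1].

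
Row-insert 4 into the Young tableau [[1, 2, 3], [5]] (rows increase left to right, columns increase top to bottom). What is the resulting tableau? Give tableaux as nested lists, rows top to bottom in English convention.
4 is larger than every entry of row 1, so it is appended to row 1. The new tableau is [[1, 2, 3, 4], [5]].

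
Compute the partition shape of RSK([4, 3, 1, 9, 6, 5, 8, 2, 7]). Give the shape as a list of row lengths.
Row-insert each entry into an empty tableau.

After inserting 4: P = [[4]].
After inserting 3: P = [[3], [4]].
After inserting 1: P = [[1], [3], [4]].
After inserting 9: P = [[1, 9], [3], [4]].
After inserting 6: P = [[1, 6], [3, 9], [4]].
After inserting 5: P = [[1, 5], [3, 6], [4, 9]].
After inserting 8: P = [[1, 5, 8], [3, 6], [4, 9]].
After inserting 2: P = [[1, 2, 8], [3, 5], [4, 6], [9]].
After inserting 7: P = [[1, 2, 7], [3, 5, 8], [4, 6], [9]].

The final insertion tableau P = [[1, 2, 7], [3, 5, 8], [4, 6], [9]] has shape [3, 3, 2, 1].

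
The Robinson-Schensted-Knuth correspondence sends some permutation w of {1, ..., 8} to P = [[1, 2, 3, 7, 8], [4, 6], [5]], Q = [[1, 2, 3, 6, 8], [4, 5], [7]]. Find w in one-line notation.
1 5 6 2 4 7 3 8

Reverse the RSK construction: for i from n down to 1, find the cell of Q containing i, remove the entry at that cell from P, and reverse-bump it up through P; the value ejected from row 1 is w(i).

Step i=8: Q has 8 at row 1, column 5; remove that cell from P, ejecting 8. So w(8) = 8. P is now [[1, 2, 3, 7], [4, 6], [5]].
Step i=7: Q has 7 at row 3, column 1; remove 5 from row 3 of P and reverse-bump: 5 enters row 2 and ejects 4; 4 enters row 1 and ejects 3. So w(7) = 3. P is now [[1, 2, 4, 7], [5, 6]].
Step i=6: Q has 6 at row 1, column 4; remove that cell from P, ejecting 7. So w(6) = 7. P is now [[1, 2, 4], [5, 6]].
Step i=5: Q has 5 at row 2, column 2; remove 6 from row 2 of P and reverse-bump: 6 enters row 1 and ejects 4. So w(5) = 4. P is now [[1, 2, 6], [5]].
Step i=4: Q has 4 at row 2, column 1; remove 5 from row 2 of P and reverse-bump: 5 enters row 1 and ejects 2. So w(4) = 2. P is now [[1, 5, 6]].
Step i=3: Q has 3 at row 1, column 3; remove that cell from P, ejecting 6. So w(3) = 6. P is now [[1, 5]].
Step i=2: Q has 2 at row 1, column 2; remove that cell from P, ejecting 5. So w(2) = 5. P is now [[1]].
Step i=1: Q has 1 at row 1, column 1; remove that cell from P, ejecting 1. So w(1) = 1. P is now [].

So w = 1 5 6 2 4 7 3 8.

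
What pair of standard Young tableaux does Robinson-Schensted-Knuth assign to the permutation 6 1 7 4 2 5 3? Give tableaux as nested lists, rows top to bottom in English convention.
Insert each entry of the permutation into P by Schensted row insertion, recording in Q the position of each new cell.

After inserting 6: P = [[6]].
After inserting 1: P = [[1], [6]].
After inserting 7: P = [[1, 7], [6]].
After inserting 4: P = [[1, 4], [6, 7]].
After inserting 2: P = [[1, 2], [4, 7], [6]].
After inserting 5: P = [[1, 2, 5], [4, 7], [6]].
After inserting 3: P = [[1, 2, 3], [4, 5], [6, 7]].

So P = [[1, 2, 3], [4, 5], [6, 7]], Q = [[1, 3, 6], [2, 4], [5, 7]].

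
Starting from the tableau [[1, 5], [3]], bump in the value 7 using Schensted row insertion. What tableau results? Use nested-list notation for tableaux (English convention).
7 is larger than every entry of row 1, so it is appended to row 1. The new tableau is [[1, 5, 7], [3]].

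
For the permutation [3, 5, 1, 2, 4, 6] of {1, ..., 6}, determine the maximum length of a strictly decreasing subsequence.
2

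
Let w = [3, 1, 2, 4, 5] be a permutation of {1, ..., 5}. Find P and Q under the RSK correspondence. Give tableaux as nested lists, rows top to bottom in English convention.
Insert each entry of the permutation into P by Schensted row insertion, recording in Q the position of each new cell.

Insert 3: appended to row 1. P = [[3]].
Insert 1: 1 bumps 3 from row 1; 3 starts row 2. P = [[1], [3]].
Insert 2: appended to row 1. P = [[1, 2], [3]].
Insert 4: appended to row 1. P = [[1, 2, 4], [3]].
Insert 5: appended to row 1. P = [[1, 2, 4, 5], [3]].

So P = [[1, 2, 4, 5], [3]], Q = [[1, 3, 4, 5], [2]].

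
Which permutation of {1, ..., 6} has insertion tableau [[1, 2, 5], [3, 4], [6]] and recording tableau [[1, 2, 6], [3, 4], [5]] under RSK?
3 6 1 4 2 5

Reverse the RSK construction: for i from n down to 1, find the cell of Q containing i, remove the entry at that cell from P, and reverse-bump it up through P; the value ejected from row 1 is w(i).

Step i=6: Q has 6 at row 1, column 3; remove that cell from P, ejecting 5. So w(6) = 5. P is now [[1, 2], [3, 4], [6]].
Step i=5: Q has 5 at row 3, column 1; remove 6 from row 3 of P and reverse-bump: 6 enters row 2 and ejects 4; 4 enters row 1 and ejects 2. So w(5) = 2. P is now [[1, 4], [3, 6]].
Step i=4: Q has 4 at row 2, column 2; remove 6 from row 2 of P and reverse-bump: 6 enters row 1 and ejects 4. So w(4) = 4. P is now [[1, 6], [3]].
Step i=3: Q has 3 at row 2, column 1; remove 3 from row 2 of P and reverse-bump: 3 enters row 1 and ejects 1. So w(3) = 1. P is now [[3, 6]].
Step i=2: Q has 2 at row 1, column 2; remove that cell from P, ejecting 6. So w(2) = 6. P is now [[3]].
Step i=1: Q has 1 at row 1, column 1; remove that cell from P, ejecting 3. So w(1) = 3. P is now [].

So w = 3 6 1 4 2 5.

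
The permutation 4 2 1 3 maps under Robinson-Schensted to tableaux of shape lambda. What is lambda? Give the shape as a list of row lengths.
[2, 1, 1]

Row-insert each entry into an empty tableau.

After inserting 4: P = [[4]].
After inserting 2: P = [[2], [4]].
After inserting 1: P = [[1], [2], [4]].
After inserting 3: P = [[1, 3], [2], [4]].

The final insertion tableau P = [[1, 3], [2], [4]] has shape [2, 1, 1].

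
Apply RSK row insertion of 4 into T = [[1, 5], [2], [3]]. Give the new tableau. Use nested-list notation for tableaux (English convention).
[[1, 4], [2, 5], [3]]

In row 1, 4 replaces 5 (the leftmost entry greater than 4); 5 is bumped to row 2. 5 is appended to row 2. The new tableau is [[1, 4], [2, 5], [3]].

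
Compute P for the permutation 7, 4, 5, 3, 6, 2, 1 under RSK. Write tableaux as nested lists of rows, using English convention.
Insert 7: appended to row 1. P = [[7]].
Insert 4: 4 bumps 7 from row 1; 7 starts row 2. P = [[4], [7]].
Insert 5: appended to row 1. P = [[4, 5], [7]].
Insert 3: 3 bumps 4 from row 1; 4 bumps 7 from row 2; 7 starts row 3. P = [[3, 5], [4], [7]].
Insert 6: appended to row 1. P = [[3, 5, 6], [4], [7]].
Insert 2: 2 bumps 3 from row 1; 3 bumps 4 from row 2; 4 bumps 7 from row 3; 7 starts row 4. P = [[2, 5, 6], [3], [4], [7]].
Insert 1: 1 bumps 2 from row 1; 2 bumps 3 from row 2; 3 bumps 4 from row 3; 4 bumps 7 from row 4; 7 starts row 5. P = [[1, 5, 6], [2], [3], [4], [7]].

So P = [[1, 5, 6], [2], [3], [4], [7]].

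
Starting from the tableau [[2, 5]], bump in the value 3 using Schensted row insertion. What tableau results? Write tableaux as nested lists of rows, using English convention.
[[2, 3], [5]]

In row 1, 3 replaces 5 (the leftmost entry greater than 3); 5 is bumped to row 2. 5 starts a new row 2. The new tableau is [[2, 3], [5]].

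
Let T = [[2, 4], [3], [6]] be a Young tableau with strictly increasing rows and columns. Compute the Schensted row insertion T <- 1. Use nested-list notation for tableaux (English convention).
[[1, 4], [2], [3], [6]]

In row 1, 1 replaces 2 (the leftmost entry greater than 1); 2 is bumped to row 2. In row 2, 2 replaces 3 (the leftmost entry greater than 2); 3 is bumped to row 3. In row 3, 3 replaces 6 (the leftmost entry greater than 3); 6 is bumped to row 4. 6 starts a new row 4. The new tableau is [[1, 4], [2], [3], [6]].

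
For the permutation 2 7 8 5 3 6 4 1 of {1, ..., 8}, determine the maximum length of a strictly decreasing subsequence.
4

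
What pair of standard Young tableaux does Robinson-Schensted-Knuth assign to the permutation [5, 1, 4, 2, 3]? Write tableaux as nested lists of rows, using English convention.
Insert each entry of the permutation into P by Schensted row insertion, recording in Q the position of each new cell.

Insert 5: appended to row 1. P = [[5]].
Insert 1: 1 bumps 5 from row 1; 5 starts row 2. P = [[1], [5]].
Insert 4: appended to row 1. P = [[1, 4], [5]].
Insert 2: 2 bumps 4 from row 1; 4 bumps 5 from row 2; 5 starts row 3. P = [[1, 2], [4], [5]].
Insert 3: appended to row 1. P = [[1, 2, 3], [4], [5]].

So P = [[1, 2, 3], [4], [5]], Q = [[1, 3, 5], [2], [4]].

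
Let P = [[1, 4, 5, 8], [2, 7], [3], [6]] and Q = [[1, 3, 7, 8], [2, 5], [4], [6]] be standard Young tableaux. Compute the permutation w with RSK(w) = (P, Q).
Reverse the RSK construction: for i from n down to 1, find the cell of Q containing i, remove the entry at that cell from P, and reverse-bump it up through P; the value ejected from row 1 is w(i).

Step i=8: Q has 8 at row 1, column 4; remove that cell from P, ejecting 8. So w(8) = 8. P is now [[1, 4, 5], [2, 7], [3], [6]].
Step i=7: Q has 7 at row 1, column 3; remove that cell from P, ejecting 5. So w(7) = 5. P is now [[1, 4], [2, 7], [3], [6]].
Step i=6: Q has 6 at row 4, column 1; remove 6 from row 4 of P and reverse-bump: 6 enters row 3 and ejects 3; 3 enters row 2 and ejects 2; 2 enters row 1 and ejects 1. So w(6) = 1. P is now [[2, 4], [3, 7], [6]].
Step i=5: Q has 5 at row 2, column 2; remove 7 from row 2 of P and reverse-bump: 7 enters row 1 and ejects 4. So w(5) = 4. P is now [[2, 7], [3], [6]].
Step i=4: Q has 4 at row 3, column 1; remove 6 from row 3 of P and reverse-bump: 6 enters row 2 and ejects 3; 3 enters row 1 and ejects 2. So w(4) = 2. P is now [[3, 7], [6]].
Step i=3: Q has 3 at row 1, column 2; remove that cell from P, ejecting 7. So w(3) = 7. P is now [[3], [6]].
Step i=2: Q has 2 at row 2, column 1; remove 6 from row 2 of P and reverse-bump: 6 enters row 1 and ejects 3. So w(2) = 3. P is now [[6]].
Step i=1: Q has 1 at row 1, column 1; remove that cell from P, ejecting 6. So w(1) = 6. P is now [].

So w = 6 3 7 2 4 1 5 8.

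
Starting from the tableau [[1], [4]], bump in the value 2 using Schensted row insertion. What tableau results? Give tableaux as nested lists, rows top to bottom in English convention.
2 is larger than every entry of row 1, so it is appended to row 1. The new tableau is [[1, 2], [4]].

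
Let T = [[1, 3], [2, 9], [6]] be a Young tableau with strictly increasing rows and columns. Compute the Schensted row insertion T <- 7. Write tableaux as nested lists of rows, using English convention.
7 is larger than every entry of row 1, so it is appended to row 1. The new tableau is [[1, 3, 7], [2, 9], [6]].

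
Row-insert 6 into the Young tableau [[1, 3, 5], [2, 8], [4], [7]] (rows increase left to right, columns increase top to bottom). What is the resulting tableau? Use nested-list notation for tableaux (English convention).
6 is larger than every entry of row 1, so it is appended to row 1. The new tableau is [[1, 3, 5, 6], [2, 8], [4], [7]].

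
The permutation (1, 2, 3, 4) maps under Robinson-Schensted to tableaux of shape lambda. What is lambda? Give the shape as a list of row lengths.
Row-insert each entry into an empty tableau.

After inserting 1: P = [[1]].
After inserting 2: P = [[1, 2]].
After inserting 3: P = [[1, 2, 3]].
After inserting 4: P = [[1, 2, 3, 4]].

The final insertion tableau P = [[1, 2, 3, 4]] has shape [4].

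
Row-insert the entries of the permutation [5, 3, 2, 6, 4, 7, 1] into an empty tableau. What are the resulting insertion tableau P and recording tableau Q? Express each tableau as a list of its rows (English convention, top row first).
Insert each entry of the permutation into P by Schensted row insertion, recording in Q the position of each new cell.

Insert 5: appended to row 1. P = [[5]].
Insert 3: 3 bumps 5 from row 1; 5 starts row 2. P = [[3], [5]].
Insert 2: 2 bumps 3 from row 1; 3 bumps 5 from row 2; 5 starts row 3. P = [[2], [3], [5]].
Insert 6: appended to row 1. P = [[2, 6], [3], [5]].
Insert 4: 4 bumps 6 from row 1; 6 appends to row 2. P = [[2, 4], [3, 6], [5]].
Insert 7: appended to row 1. P = [[2, 4, 7], [3, 6], [5]].
Insert 1: 1 bumps 2 from row 1; 2 bumps 3 from row 2; 3 bumps 5 from row 3; 5 starts row 4. P = [[1, 4, 7], [2, 6], [3], [5]].

So P = [[1, 4, 7], [2, 6], [3], [5]], Q = [[1, 4, 6], [2, 5], [3], [7]].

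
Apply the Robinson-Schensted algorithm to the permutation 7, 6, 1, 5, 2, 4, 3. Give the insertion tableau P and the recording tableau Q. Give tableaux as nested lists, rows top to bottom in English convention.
P = [[1, 2, 3], [4], [5], [6], [7]], Q = [[1, 4, 6], [2], [3], [5], [7]]

Insert each entry of the permutation into P by Schensted row insertion, recording in Q the position of each new cell.

Insert 7: appended to row 1. P = [[7]], Q = [[1]].
Insert 6: 6 bumps 7 from row 1; 7 starts row 2. P = [[6], [7]], Q = [[1], [2]].
Insert 1: 1 bumps 6 from row 1; 6 bumps 7 from row 2; 7 starts row 3. P = [[1], [6], [7]], Q = [[1], [2], [3]].
Insert 5: appended to row 1. P = [[1, 5], [6], [7]], Q = [[1, 4], [2], [3]].
Insert 2: 2 bumps 5 from row 1; 5 bumps 6 from row 2; 6 bumps 7 from row 3; 7 starts row 4. P = [[1, 2], [5], [6], [7]], Q = [[1, 4], [2], [3], [5]].
Insert 4: appended to row 1. P = [[1, 2, 4], [5], [6], [7]], Q = [[1, 4, 6], [2], [3], [5]].
Insert 3: 3 bumps 4 from row 1; 4 bumps 5 from row 2; 5 bumps 6 from row 3; 6 bumps 7 from row 4; 7 starts row 5. P = [[1, 2, 3], [4], [5], [6], [7]], Q = [[1, 4, 6], [2], [3], [5], [7]].

So P = [[1, 2, 3], [4], [5], [6], [7]], Q = [[1, 4, 6], [2], [3], [5], [7]].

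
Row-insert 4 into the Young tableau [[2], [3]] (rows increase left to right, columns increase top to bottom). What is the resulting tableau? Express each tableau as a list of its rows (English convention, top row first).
[[2, 4], [3]]

4 is larger than every entry of row 1, so it is appended to row 1. The new tableau is [[2, 4], [3]].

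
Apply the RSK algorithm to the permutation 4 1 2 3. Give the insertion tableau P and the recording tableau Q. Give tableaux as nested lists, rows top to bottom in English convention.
P = [[1, 2, 3], [4]], Q = [[1, 3, 4], [2]]

Insert each entry of the permutation into P by Schensted row insertion, recording in Q the position of each new cell.

Insert 4: appended to row 1. P = [[4]], Q = [[1]].
Insert 1: 1 bumps 4 from row 1; 4 starts row 2. P = [[1], [4]], Q = [[1], [2]].
Insert 2: appended to row 1. P = [[1, 2], [4]], Q = [[1, 3], [2]].
Insert 3: appended to row 1. P = [[1, 2, 3], [4]], Q = [[1, 3, 4], [2]].

So P = [[1, 2, 3], [4]], Q = [[1, 3, 4], [2]].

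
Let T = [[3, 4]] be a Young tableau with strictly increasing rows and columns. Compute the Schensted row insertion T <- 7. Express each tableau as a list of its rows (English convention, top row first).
[[3, 4, 7]]

7 is larger than every entry of row 1, so it is appended to row 1. The new tableau is [[3, 4, 7]].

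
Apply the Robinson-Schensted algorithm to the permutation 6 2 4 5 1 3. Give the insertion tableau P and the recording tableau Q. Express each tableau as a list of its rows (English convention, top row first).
Insert each entry of the permutation into P by Schensted row insertion, recording in Q the position of each new cell.

After inserting 6: P = [[6]].
After inserting 2: P = [[2], [6]].
After inserting 4: P = [[2, 4], [6]].
After inserting 5: P = [[2, 4, 5], [6]].
After inserting 1: P = [[1, 4, 5], [2], [6]].
After inserting 3: P = [[1, 3, 5], [2, 4], [6]].

So P = [[1, 3, 5], [2, 4], [6]], Q = [[1, 3, 4], [2, 6], [5]].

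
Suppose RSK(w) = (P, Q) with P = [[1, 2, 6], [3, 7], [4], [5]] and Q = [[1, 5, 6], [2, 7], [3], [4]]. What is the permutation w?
Reverse RSK: for i = n, n-1, ..., 1, locate i in Q, remove the corresponding corner cell from P, and reverse-bump its entry up through P; the value ejected from row 1 is w(i).

So w = 5 4 3 1 2 7 6.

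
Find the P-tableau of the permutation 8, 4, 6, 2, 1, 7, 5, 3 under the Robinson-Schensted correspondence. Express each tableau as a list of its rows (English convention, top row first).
P = [[1, 3, 7], [2, 5], [4, 6], [8]]

Insert 8: appended to row 1. P = [[8]].
Insert 4: 4 bumps 8 from row 1; 8 starts row 2. P = [[4], [8]].
Insert 6: appended to row 1. P = [[4, 6], [8]].
Insert 2: 2 bumps 4 from row 1; 4 bumps 8 from row 2; 8 starts row 3. P = [[2, 6], [4], [8]].
Insert 1: 1 bumps 2 from row 1; 2 bumps 4 from row 2; 4 bumps 8 from row 3; 8 starts row 4. P = [[1, 6], [2], [4], [8]].
Insert 7: appended to row 1. P = [[1, 6, 7], [2], [4], [8]].
Insert 5: 5 bumps 6 from row 1; 6 appends to row 2. P = [[1, 5, 7], [2, 6], [4], [8]].
Insert 3: 3 bumps 5 from row 1; 5 bumps 6 from row 2; 6 appends to row 3. P = [[1, 3, 7], [2, 5], [4, 6], [8]].

So P = [[1, 3, 7], [2, 5], [4, 6], [8]].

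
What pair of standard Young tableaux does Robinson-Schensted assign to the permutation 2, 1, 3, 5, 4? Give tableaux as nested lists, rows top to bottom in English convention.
Insert each entry of the permutation into P by Schensted row insertion, recording in Q the position of each new cell.

Insert 2: appended to row 1. P = [[2]].
Insert 1: 1 bumps 2 from row 1; 2 starts row 2. P = [[1], [2]].
Insert 3: appended to row 1. P = [[1, 3], [2]].
Insert 5: appended to row 1. P = [[1, 3, 5], [2]].
Insert 4: 4 bumps 5 from row 1; 5 appends to row 2. P = [[1, 3, 4], [2, 5]].

So P = [[1, 3, 4], [2, 5]], Q = [[1, 3, 4], [2, 5]].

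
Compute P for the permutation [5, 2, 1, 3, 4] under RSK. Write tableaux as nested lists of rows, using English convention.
After inserting 5: P = [[5]].
After inserting 2: P = [[2], [5]].
After inserting 1: P = [[1], [2], [5]].
After inserting 3: P = [[1, 3], [2], [5]].
After inserting 4: P = [[1, 3, 4], [2], [5]].

So P = [[1, 3, 4], [2], [5]].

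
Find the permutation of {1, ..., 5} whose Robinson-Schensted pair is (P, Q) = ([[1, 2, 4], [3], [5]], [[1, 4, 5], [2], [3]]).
5 3 1 2 4

Reverse the RSK construction: for i from n down to 1, find the cell of Q containing i, remove the entry at that cell from P, and reverse-bump it up through P; the value ejected from row 1 is w(i).

Step i=5: Q has 5 at row 1, column 3; remove that cell from P, ejecting 4. So w(5) = 4. P is now [[1, 2], [3], [5]].
Step i=4: Q has 4 at row 1, column 2; remove that cell from P, ejecting 2. So w(4) = 2. P is now [[1], [3], [5]].
Step i=3: Q has 3 at row 3, column 1; remove 5 from row 3 of P and reverse-bump: 5 enters row 2 and ejects 3; 3 enters row 1 and ejects 1. So w(3) = 1. P is now [[3], [5]].
Step i=2: Q has 2 at row 2, column 1; remove 5 from row 2 of P and reverse-bump: 5 enters row 1 and ejects 3. So w(2) = 3. P is now [[5]].
Step i=1: Q has 1 at row 1, column 1; remove that cell from P, ejecting 5. So w(1) = 5. P is now [].

So w = 5 3 1 2 4.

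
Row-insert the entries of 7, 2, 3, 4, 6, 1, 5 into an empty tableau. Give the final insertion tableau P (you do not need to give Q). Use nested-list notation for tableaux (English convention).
After inserting 7: P = [[7]].
After inserting 2: P = [[2], [7]].
After inserting 3: P = [[2, 3], [7]].
After inserting 4: P = [[2, 3, 4], [7]].
After inserting 6: P = [[2, 3, 4, 6], [7]].
After inserting 1: P = [[1, 3, 4, 6], [2], [7]].
After inserting 5: P = [[1, 3, 4, 5], [2, 6], [7]].

So P = [[1, 3, 4, 5], [2, 6], [7]].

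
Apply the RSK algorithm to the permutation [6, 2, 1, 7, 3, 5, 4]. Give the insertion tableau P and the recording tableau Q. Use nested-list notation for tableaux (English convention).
Insert each entry of the permutation into P by Schensted row insertion, recording in Q the position of each new cell.

After inserting 6: P = [[6]].
After inserting 2: P = [[2], [6]].
After inserting 1: P = [[1], [2], [6]].
After inserting 7: P = [[1, 7], [2], [6]].
After inserting 3: P = [[1, 3], [2, 7], [6]].
After inserting 5: P = [[1, 3, 5], [2, 7], [6]].
After inserting 4: P = [[1, 3, 4], [2, 5], [6, 7]].

So P = [[1, 3, 4], [2, 5], [6, 7]], Q = [[1, 4, 6], [2, 5], [3, 7]].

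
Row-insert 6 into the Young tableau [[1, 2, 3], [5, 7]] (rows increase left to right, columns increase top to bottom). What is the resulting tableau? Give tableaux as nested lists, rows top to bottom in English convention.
[[1, 2, 3, 6], [5, 7]]

6 is larger than every entry of row 1, so it is appended to row 1. The new tableau is [[1, 2, 3, 6], [5, 7]].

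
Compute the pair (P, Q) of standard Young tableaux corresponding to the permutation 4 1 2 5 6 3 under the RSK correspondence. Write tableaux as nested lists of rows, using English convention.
P = [[1, 2, 3, 6], [4, 5]], Q = [[1, 3, 4, 5], [2, 6]]

Insert each entry of the permutation into P by Schensted row insertion, recording in Q the position of each new cell.

Insert 4: appended to row 1. P = [[4]], Q = [[1]].
Insert 1: 1 bumps 4 from row 1; 4 starts row 2. P = [[1], [4]], Q = [[1], [2]].
Insert 2: appended to row 1. P = [[1, 2], [4]], Q = [[1, 3], [2]].
Insert 5: appended to row 1. P = [[1, 2, 5], [4]], Q = [[1, 3, 4], [2]].
Insert 6: appended to row 1. P = [[1, 2, 5, 6], [4]], Q = [[1, 3, 4, 5], [2]].
Insert 3: 3 bumps 5 from row 1; 5 appends to row 2. P = [[1, 2, 3, 6], [4, 5]], Q = [[1, 3, 4, 5], [2, 6]].

So P = [[1, 2, 3, 6], [4, 5]], Q = [[1, 3, 4, 5], [2, 6]].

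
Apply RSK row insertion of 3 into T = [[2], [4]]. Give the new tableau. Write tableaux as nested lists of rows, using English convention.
[[2, 3], [4]]

3 is larger than every entry of row 1, so it is appended to row 1. The new tableau is [[2, 3], [4]].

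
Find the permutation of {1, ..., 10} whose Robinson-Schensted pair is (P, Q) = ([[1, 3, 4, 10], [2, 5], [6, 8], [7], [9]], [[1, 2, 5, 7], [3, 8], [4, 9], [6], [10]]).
2 9 7 3 8 1 10 6 5 4

Reverse RSK: for i = n, n-1, ..., 1, locate i in Q, remove the corresponding corner cell from P, and reverse-bump its entry up through P; the value ejected from row 1 is w(i).

So w = 2 9 7 3 8 1 10 6 5 4.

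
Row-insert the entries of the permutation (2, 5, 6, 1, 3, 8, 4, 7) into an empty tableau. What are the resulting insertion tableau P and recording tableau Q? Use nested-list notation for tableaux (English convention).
P = [[1, 3, 4, 7], [2, 5, 6, 8]], Q = [[1, 2, 3, 6], [4, 5, 7, 8]]

Insert each entry of the permutation into P by Schensted row insertion, recording in Q the position of each new cell.

Insert 2: appended to row 1. P = [[2]], Q = [[1]].
Insert 5: appended to row 1. P = [[2, 5]], Q = [[1, 2]].
Insert 6: appended to row 1. P = [[2, 5, 6]], Q = [[1, 2, 3]].
Insert 1: 1 bumps 2 from row 1; 2 starts row 2. P = [[1, 5, 6], [2]], Q = [[1, 2, 3], [4]].
Insert 3: 3 bumps 5 from row 1; 5 appends to row 2. P = [[1, 3, 6], [2, 5]], Q = [[1, 2, 3], [4, 5]].
Insert 8: appended to row 1. P = [[1, 3, 6, 8], [2, 5]], Q = [[1, 2, 3, 6], [4, 5]].
Insert 4: 4 bumps 6 from row 1; 6 appends to row 2. P = [[1, 3, 4, 8], [2, 5, 6]], Q = [[1, 2, 3, 6], [4, 5, 7]].
Insert 7: 7 bumps 8 from row 1; 8 appends to row 2. P = [[1, 3, 4, 7], [2, 5, 6, 8]], Q = [[1, 2, 3, 6], [4, 5, 7, 8]].

So P = [[1, 3, 4, 7], [2, 5, 6, 8]], Q = [[1, 2, 3, 6], [4, 5, 7, 8]].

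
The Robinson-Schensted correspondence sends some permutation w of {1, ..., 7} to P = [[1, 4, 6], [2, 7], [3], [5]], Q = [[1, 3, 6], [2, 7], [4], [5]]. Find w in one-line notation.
5 3 4 2 1 7 6

Reverse the RSK construction: for i from n down to 1, find the cell of Q containing i, remove the entry at that cell from P, and reverse-bump it up through P; the value ejected from row 1 is w(i).

Step i=7: Q has 7 at row 2, column 2; remove 7 from row 2 of P and reverse-bump: 7 enters row 1 and ejects 6. So w(7) = 6. P is now [[1, 4, 7], [2], [3], [5]].
Step i=6: Q has 6 at row 1, column 3; remove that cell from P, ejecting 7. So w(6) = 7. P is now [[1, 4], [2], [3], [5]].
Step i=5: Q has 5 at row 4, column 1; remove 5 from row 4 of P and reverse-bump: 5 enters row 3 and ejects 3; 3 enters row 2 and ejects 2; 2 enters row 1 and ejects 1. So w(5) = 1. P is now [[2, 4], [3], [5]].
Step i=4: Q has 4 at row 3, column 1; remove 5 from row 3 of P and reverse-bump: 5 enters row 2 and ejects 3; 3 enters row 1 and ejects 2. So w(4) = 2. P is now [[3, 4], [5]].
Step i=3: Q has 3 at row 1, column 2; remove that cell from P, ejecting 4. So w(3) = 4. P is now [[3], [5]].
Step i=2: Q has 2 at row 2, column 1; remove 5 from row 2 of P and reverse-bump: 5 enters row 1 and ejects 3. So w(2) = 3. P is now [[5]].
Step i=1: Q has 1 at row 1, column 1; remove that cell from P, ejecting 5. So w(1) = 5. P is now [].

So w = 5 3 4 2 1 7 6.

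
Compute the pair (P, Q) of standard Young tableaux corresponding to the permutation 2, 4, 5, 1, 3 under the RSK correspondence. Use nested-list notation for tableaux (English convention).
Insert each entry of the permutation into P by Schensted row insertion, recording in Q the position of each new cell.

Insert 2: appended to row 1. P = [[2]].
Insert 4: appended to row 1. P = [[2, 4]].
Insert 5: appended to row 1. P = [[2, 4, 5]].
Insert 1: 1 bumps 2 from row 1; 2 starts row 2. P = [[1, 4, 5], [2]].
Insert 3: 3 bumps 4 from row 1; 4 appends to row 2. P = [[1, 3, 5], [2, 4]].

So P = [[1, 3, 5], [2, 4]], Q = [[1, 2, 3], [4, 5]].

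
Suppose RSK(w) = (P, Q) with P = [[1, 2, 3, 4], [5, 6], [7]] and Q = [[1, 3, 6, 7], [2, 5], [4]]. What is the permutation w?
Reverse the RSK construction: for i from n down to 1, find the cell of Q containing i, remove the entry at that cell from P, and reverse-bump it up through P; the value ejected from row 1 is w(i).

Step i=7: Q has 7 at row 1, column 4; remove that cell from P, ejecting 4. So w(7) = 4. P is now [[1, 2, 3], [5, 6], [7]].
Step i=6: Q has 6 at row 1, column 3; remove that cell from P, ejecting 3. So w(6) = 3. P is now [[1, 2], [5, 6], [7]].
Step i=5: Q has 5 at row 2, column 2; remove 6 from row 2 of P and reverse-bump: 6 enters row 1 and ejects 2. So w(5) = 2. P is now [[1, 6], [5], [7]].
Step i=4: Q has 4 at row 3, column 1; remove 7 from row 3 of P and reverse-bump: 7 enters row 2 and ejects 5; 5 enters row 1 and ejects 1. So w(4) = 1. P is now [[5, 6], [7]].
Step i=3: Q has 3 at row 1, column 2; remove that cell from P, ejecting 6. So w(3) = 6. P is now [[5], [7]].
Step i=2: Q has 2 at row 2, column 1; remove 7 from row 2 of P and reverse-bump: 7 enters row 1 and ejects 5. So w(2) = 5. P is now [[7]].
Step i=1: Q has 1 at row 1, column 1; remove that cell from P, ejecting 7. So w(1) = 7. P is now [].

So w = 7 5 6 1 2 3 4.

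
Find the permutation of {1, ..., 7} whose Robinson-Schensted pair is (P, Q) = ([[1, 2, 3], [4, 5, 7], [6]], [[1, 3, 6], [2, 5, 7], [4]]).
6 4 5 1 2 7 3

Reverse RSK: for i = n, n-1, ..., 1, locate i in Q, remove the corresponding corner cell from P, and reverse-bump its entry up through P; the value ejected from row 1 is w(i).

So w = 6 4 5 1 2 7 3.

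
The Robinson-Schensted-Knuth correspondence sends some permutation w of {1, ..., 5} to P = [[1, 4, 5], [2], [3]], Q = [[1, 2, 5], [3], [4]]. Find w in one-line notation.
3 4 2 1 5

Reverse the RSK construction: for i from n down to 1, find the cell of Q containing i, remove the entry at that cell from P, and reverse-bump it up through P; the value ejected from row 1 is w(i).

Step i=5: Q has 5 at row 1, column 3; remove that cell from P, ejecting 5. So w(5) = 5. P is now [[1, 4], [2], [3]].
Step i=4: Q has 4 at row 3, column 1; remove 3 from row 3 of P and reverse-bump: 3 enters row 2 and ejects 2; 2 enters row 1 and ejects 1. So w(4) = 1. P is now [[2, 4], [3]].
Step i=3: Q has 3 at row 2, column 1; remove 3 from row 2 of P and reverse-bump: 3 enters row 1 and ejects 2. So w(3) = 2. P is now [[3, 4]].
Step i=2: Q has 2 at row 1, column 2; remove that cell from P, ejecting 4. So w(2) = 4. P is now [[3]].
Step i=1: Q has 1 at row 1, column 1; remove that cell from P, ejecting 3. So w(1) = 3. P is now [].

So w = 3 4 2 1 5.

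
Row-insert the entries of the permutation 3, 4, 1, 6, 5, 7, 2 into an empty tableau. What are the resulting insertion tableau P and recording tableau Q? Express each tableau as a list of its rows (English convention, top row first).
P = [[1, 2, 5, 7], [3, 4], [6]], Q = [[1, 2, 4, 6], [3, 5], [7]]

Insert each entry of the permutation into P by Schensted row insertion, recording in Q the position of each new cell.

Insert 3: appended to row 1. P = [[3]], Q = [[1]].
Insert 4: appended to row 1. P = [[3, 4]], Q = [[1, 2]].
Insert 1: 1 bumps 3 from row 1; 3 starts row 2. P = [[1, 4], [3]], Q = [[1, 2], [3]].
Insert 6: appended to row 1. P = [[1, 4, 6], [3]], Q = [[1, 2, 4], [3]].
Insert 5: 5 bumps 6 from row 1; 6 appends to row 2. P = [[1, 4, 5], [3, 6]], Q = [[1, 2, 4], [3, 5]].
Insert 7: appended to row 1. P = [[1, 4, 5, 7], [3, 6]], Q = [[1, 2, 4, 6], [3, 5]].
Insert 2: 2 bumps 4 from row 1; 4 bumps 6 from row 2; 6 starts row 3. P = [[1, 2, 5, 7], [3, 4], [6]], Q = [[1, 2, 4, 6], [3, 5], [7]].

So P = [[1, 2, 5, 7], [3, 4], [6]], Q = [[1, 2, 4, 6], [3, 5], [7]].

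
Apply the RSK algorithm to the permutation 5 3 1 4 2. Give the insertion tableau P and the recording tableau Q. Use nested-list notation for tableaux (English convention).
P = [[1, 2], [3, 4], [5]], Q = [[1, 4], [2, 5], [3]]

Insert each entry of the permutation into P by Schensted row insertion, recording in Q the position of each new cell.

After inserting 5: P = [[5]].
After inserting 3: P = [[3], [5]].
After inserting 1: P = [[1], [3], [5]].
After inserting 4: P = [[1, 4], [3], [5]].
After inserting 2: P = [[1, 2], [3, 4], [5]].

So P = [[1, 2], [3, 4], [5]], Q = [[1, 4], [2, 5], [3]].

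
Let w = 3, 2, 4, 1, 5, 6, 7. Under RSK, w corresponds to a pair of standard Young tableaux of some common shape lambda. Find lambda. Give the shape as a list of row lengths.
Row-insert each entry into an empty tableau.

After inserting 3: P = [[3]].
After inserting 2: P = [[2], [3]].
After inserting 4: P = [[2, 4], [3]].
After inserting 1: P = [[1, 4], [2], [3]].
After inserting 5: P = [[1, 4, 5], [2], [3]].
After inserting 6: P = [[1, 4, 5, 6], [2], [3]].
After inserting 7: P = [[1, 4, 5, 6, 7], [2], [3]].

The final insertion tableau P = [[1, 4, 5, 6, 7], [2], [3]] has shape [5, 1, 1].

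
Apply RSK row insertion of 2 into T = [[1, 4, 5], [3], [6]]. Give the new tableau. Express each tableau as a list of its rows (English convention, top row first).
[[1, 2, 5], [3, 4], [6]]

In row 1, 2 replaces 4 (the leftmost entry greater than 2); 4 is bumped to row 2. 4 is appended to row 2. The new tableau is [[1, 2, 5], [3, 4], [6]].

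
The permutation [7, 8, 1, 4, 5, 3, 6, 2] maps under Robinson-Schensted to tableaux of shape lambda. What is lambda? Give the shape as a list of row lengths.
Row-insert each entry into an empty tableau.

After inserting 7: P = [[7]].
After inserting 8: P = [[7, 8]].
After inserting 1: P = [[1, 8], [7]].
After inserting 4: P = [[1, 4], [7, 8]].
After inserting 5: P = [[1, 4, 5], [7, 8]].
After inserting 3: P = [[1, 3, 5], [4, 8], [7]].
After inserting 6: P = [[1, 3, 5, 6], [4, 8], [7]].
After inserting 2: P = [[1, 2, 5, 6], [3, 8], [4], [7]].

The final insertion tableau P = [[1, 2, 5, 6], [3, 8], [4], [7]] has shape [4, 2, 1, 1].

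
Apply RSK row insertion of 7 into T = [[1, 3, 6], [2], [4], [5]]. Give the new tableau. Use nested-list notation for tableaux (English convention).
7 is larger than every entry of row 1, so it is appended to row 1. The new tableau is [[1, 3, 6, 7], [2], [4], [5]].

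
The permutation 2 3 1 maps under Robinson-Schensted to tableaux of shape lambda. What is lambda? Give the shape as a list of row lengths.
Row-insert each entry into an empty tableau.

After inserting 2: P = [[2]].
After inserting 3: P = [[2, 3]].
After inserting 1: P = [[1, 3], [2]].

The final insertion tableau P = [[1, 3], [2]] has shape [2, 1].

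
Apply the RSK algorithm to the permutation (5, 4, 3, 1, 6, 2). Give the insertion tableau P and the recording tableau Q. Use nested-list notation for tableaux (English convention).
Insert each entry of the permutation into P by Schensted row insertion, recording in Q the position of each new cell.

Insert 5: appended to row 1. P = [[5]].
Insert 4: 4 bumps 5 from row 1; 5 starts row 2. P = [[4], [5]].
Insert 3: 3 bumps 4 from row 1; 4 bumps 5 from row 2; 5 starts row 3. P = [[3], [4], [5]].
Insert 1: 1 bumps 3 from row 1; 3 bumps 4 from row 2; 4 bumps 5 from row 3; 5 starts row 4. P = [[1], [3], [4], [5]].
Insert 6: appended to row 1. P = [[1, 6], [3], [4], [5]].
Insert 2: 2 bumps 6 from row 1; 6 appends to row 2. P = [[1, 2], [3, 6], [4], [5]].

So P = [[1, 2], [3, 6], [4], [5]], Q = [[1, 5], [2, 6], [3], [4]].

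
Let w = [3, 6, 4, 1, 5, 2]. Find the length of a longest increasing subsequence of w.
3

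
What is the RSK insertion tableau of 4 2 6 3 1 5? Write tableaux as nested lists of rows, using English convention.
Insert 4: appended to row 1. P = [[4]].
Insert 2: 2 bumps 4 from row 1; 4 starts row 2. P = [[2], [4]].
Insert 6: appended to row 1. P = [[2, 6], [4]].
Insert 3: 3 bumps 6 from row 1; 6 appends to row 2. P = [[2, 3], [4, 6]].
Insert 1: 1 bumps 2 from row 1; 2 bumps 4 from row 2; 4 starts row 3. P = [[1, 3], [2, 6], [4]].
Insert 5: appended to row 1. P = [[1, 3, 5], [2, 6], [4]].

So P = [[1, 3, 5], [2, 6], [4]].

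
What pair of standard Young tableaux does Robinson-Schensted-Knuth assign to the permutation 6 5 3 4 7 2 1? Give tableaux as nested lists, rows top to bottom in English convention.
P = [[1, 4, 7], [2], [3], [5], [6]], Q = [[1, 4, 5], [2], [3], [6], [7]]

Insert each entry of the permutation into P by Schensted row insertion, recording in Q the position of each new cell.

Insert 6: appended to row 1. P = [[6]].
Insert 5: 5 bumps 6 from row 1; 6 starts row 2. P = [[5], [6]].
Insert 3: 3 bumps 5 from row 1; 5 bumps 6 from row 2; 6 starts row 3. P = [[3], [5], [6]].
Insert 4: appended to row 1. P = [[3, 4], [5], [6]].
Insert 7: appended to row 1. P = [[3, 4, 7], [5], [6]].
Insert 2: 2 bumps 3 from row 1; 3 bumps 5 from row 2; 5 bumps 6 from row 3; 6 starts row 4. P = [[2, 4, 7], [3], [5], [6]].
Insert 1: 1 bumps 2 from row 1; 2 bumps 3 from row 2; 3 bumps 5 from row 3; 5 bumps 6 from row 4; 6 starts row 5. P = [[1, 4, 7], [2], [3], [5], [6]].

So P = [[1, 4, 7], [2], [3], [5], [6]], Q = [[1, 4, 5], [2], [3], [6], [7]].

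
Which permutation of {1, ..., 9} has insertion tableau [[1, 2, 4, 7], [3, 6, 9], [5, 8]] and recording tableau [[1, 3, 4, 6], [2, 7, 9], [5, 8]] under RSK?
5 1 3 8 2 9 6 4 7

Reverse the RSK construction: for i from n down to 1, find the cell of Q containing i, remove the entry at that cell from P, and reverse-bump it up through P; the value ejected from row 1 is w(i).

Step i=9: Q has 9 at row 2, column 3; remove 9 from row 2 of P and reverse-bump: 9 enters row 1 and ejects 7. So w(9) = 7. P is now [[1, 2, 4, 9], [3, 6], [5, 8]].
Step i=8: Q has 8 at row 3, column 2; remove 8 from row 3 of P and reverse-bump: 8 enters row 2 and ejects 6; 6 enters row 1 and ejects 4. So w(8) = 4. P is now [[1, 2, 6, 9], [3, 8], [5]].
Step i=7: Q has 7 at row 2, column 2; remove 8 from row 2 of P and reverse-bump: 8 enters row 1 and ejects 6. So w(7) = 6. P is now [[1, 2, 8, 9], [3], [5]].
Step i=6: Q has 6 at row 1, column 4; remove that cell from P, ejecting 9. So w(6) = 9. P is now [[1, 2, 8], [3], [5]].
Step i=5: Q has 5 at row 3, column 1; remove 5 from row 3 of P and reverse-bump: 5 enters row 2 and ejects 3; 3 enters row 1 and ejects 2. So w(5) = 2. P is now [[1, 3, 8], [5]].
Step i=4: Q has 4 at row 1, column 3; remove that cell from P, ejecting 8. So w(4) = 8. P is now [[1, 3], [5]].
Step i=3: Q has 3 at row 1, column 2; remove that cell from P, ejecting 3. So w(3) = 3. P is now [[1], [5]].
Step i=2: Q has 2 at row 2, column 1; remove 5 from row 2 of P and reverse-bump: 5 enters row 1 and ejects 1. So w(2) = 1. P is now [[5]].
Step i=1: Q has 1 at row 1, column 1; remove that cell from P, ejecting 5. So w(1) = 5. P is now [].

So w = 5 1 3 8 2 9 6 4 7.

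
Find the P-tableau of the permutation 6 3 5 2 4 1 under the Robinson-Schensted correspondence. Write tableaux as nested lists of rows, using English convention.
P = [[1, 4], [2, 5], [3], [6]]

After inserting 6: P = [[6]].
After inserting 3: P = [[3], [6]].
After inserting 5: P = [[3, 5], [6]].
After inserting 2: P = [[2, 5], [3], [6]].
After inserting 4: P = [[2, 4], [3, 5], [6]].
After inserting 1: P = [[1, 4], [2, 5], [3], [6]].

So P = [[1, 4], [2, 5], [3], [6]].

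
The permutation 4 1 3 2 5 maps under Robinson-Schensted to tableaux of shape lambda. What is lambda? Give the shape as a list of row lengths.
Row-insert each entry into an empty tableau.

After inserting 4: P = [[4]].
After inserting 1: P = [[1], [4]].
After inserting 3: P = [[1, 3], [4]].
After inserting 2: P = [[1, 2], [3], [4]].
After inserting 5: P = [[1, 2, 5], [3], [4]].

The final insertion tableau P = [[1, 2, 5], [3], [4]] has shape [3, 1, 1].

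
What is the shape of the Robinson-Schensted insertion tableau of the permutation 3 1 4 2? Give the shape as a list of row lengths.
[2, 2]

Row-insert each entry into an empty tableau.

After inserting 3: P = [[3]].
After inserting 1: P = [[1], [3]].
After inserting 4: P = [[1, 4], [3]].
After inserting 2: P = [[1, 2], [3, 4]].

The final insertion tableau P = [[1, 2], [3, 4]] has shape [2, 2].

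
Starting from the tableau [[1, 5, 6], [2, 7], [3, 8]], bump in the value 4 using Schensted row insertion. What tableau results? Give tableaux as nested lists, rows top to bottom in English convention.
[[1, 4, 6], [2, 5], [3, 7], [8]]

In row 1, 4 replaces 5 (the leftmost entry greater than 4); 5 is bumped to row 2. In row 2, 5 replaces 7 (the leftmost entry greater than 5); 7 is bumped to row 3. In row 3, 7 replaces 8 (the leftmost entry greater than 7); 8 is bumped to row 4. 8 starts a new row 4. The new tableau is [[1, 4, 6], [2, 5], [3, 7], [8]].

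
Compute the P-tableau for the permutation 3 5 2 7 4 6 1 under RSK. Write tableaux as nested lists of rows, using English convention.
After inserting 3: P = [[3]].
After inserting 5: P = [[3, 5]].
After inserting 2: P = [[2, 5], [3]].
After inserting 7: P = [[2, 5, 7], [3]].
After inserting 4: P = [[2, 4, 7], [3, 5]].
After inserting 6: P = [[2, 4, 6], [3, 5, 7]].
After inserting 1: P = [[1, 4, 6], [2, 5, 7], [3]].

So P = [[1, 4, 6], [2, 5, 7], [3]].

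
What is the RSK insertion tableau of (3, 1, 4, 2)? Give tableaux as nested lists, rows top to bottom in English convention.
Insert 3: appended to row 1. P = [[3]].
Insert 1: 1 bumps 3 from row 1; 3 starts row 2. P = [[1], [3]].
Insert 4: appended to row 1. P = [[1, 4], [3]].
Insert 2: 2 bumps 4 from row 1; 4 appends to row 2. P = [[1, 2], [3, 4]].

So P = [[1, 2], [3, 4]].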